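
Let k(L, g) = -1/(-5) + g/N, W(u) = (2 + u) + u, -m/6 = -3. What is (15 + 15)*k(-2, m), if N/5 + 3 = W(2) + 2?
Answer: 138/5 ≈ 27.600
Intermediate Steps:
m = 18 (m = -6*(-3) = 18)
W(u) = 2 + 2*u
N = 25 (N = -15 + 5*((2 + 2*2) + 2) = -15 + 5*((2 + 4) + 2) = -15 + 5*(6 + 2) = -15 + 5*8 = -15 + 40 = 25)
k(L, g) = ⅕ + g/25 (k(L, g) = -1/(-5) + g/25 = -1*(-⅕) + g*(1/25) = ⅕ + g/25)
(15 + 15)*k(-2, m) = (15 + 15)*(⅕ + (1/25)*18) = 30*(⅕ + 18/25) = 30*(23/25) = 138/5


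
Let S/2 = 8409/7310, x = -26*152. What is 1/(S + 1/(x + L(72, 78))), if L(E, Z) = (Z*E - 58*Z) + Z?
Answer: 10168210/23390183 ≈ 0.43472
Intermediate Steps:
L(E, Z) = -57*Z + E*Z (L(E, Z) = (E*Z - 58*Z) + Z = (-58*Z + E*Z) + Z = -57*Z + E*Z)
x = -3952
S = 8409/3655 (S = 2*(8409/7310) = 8409/3655 ≈ 2.3007)
1/(S + 1/(x + L(72, 78))) = 1/(8409/3655 + 1/(-3952 + 78*(-57 + 72))) = 1/(8409/3655 + 1/(-3952 + 78*15)) = 1/(8409/3655 + 1/(-3952 + 1170)) = 1/(8409/3655 + 1/(-2782)) = 1/(8409/3655 - 1/2782) = 1/(23390183/10168210) = 10168210/23390183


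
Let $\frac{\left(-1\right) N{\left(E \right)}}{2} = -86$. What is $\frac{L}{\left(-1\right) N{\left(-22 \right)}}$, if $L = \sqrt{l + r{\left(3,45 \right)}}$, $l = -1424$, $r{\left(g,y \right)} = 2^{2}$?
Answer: $- \frac{i \sqrt{355}}{86} \approx - 0.21909 i$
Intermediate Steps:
$r{\left(g,y \right)} = 4$
$N{\left(E \right)} = 172$ ($N{\left(E \right)} = \left(-2\right) \left(-86\right) = 172$)
$L = 2 i \sqrt{355}$ ($L = \sqrt{-1424 + 4} = \sqrt{-1420} = 2 i \sqrt{355} \approx 37.683 i$)
$\frac{L}{\left(-1\right) N{\left(-22 \right)}} = \frac{2 i \sqrt{355}}{\left(-1\right) 172} = \frac{2 i \sqrt{355}}{-172} = 2 i \sqrt{355} \left(- \frac{1}{172}\right) = - \frac{i \sqrt{355}}{86}$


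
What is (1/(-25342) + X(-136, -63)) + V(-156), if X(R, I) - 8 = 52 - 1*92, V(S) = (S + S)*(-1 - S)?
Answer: -1226350065/25342 ≈ -48392.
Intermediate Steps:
V(S) = 2*S*(-1 - S) (V(S) = (2*S)*(-1 - S) = 2*S*(-1 - S))
X(R, I) = -32 (X(R, I) = 8 + (52 - 1*92) = 8 + (52 - 92) = 8 - 40 = -32)
(1/(-25342) + X(-136, -63)) + V(-156) = (1/(-25342) - 32) - 2*(-156)*(1 - 156) = (-1/25342 - 32) - 2*(-156)*(-155) = -810945/25342 - 48360 = -1226350065/25342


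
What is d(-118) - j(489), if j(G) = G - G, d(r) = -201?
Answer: -201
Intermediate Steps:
j(G) = 0
d(-118) - j(489) = -201 - 1*0 = -201 + 0 = -201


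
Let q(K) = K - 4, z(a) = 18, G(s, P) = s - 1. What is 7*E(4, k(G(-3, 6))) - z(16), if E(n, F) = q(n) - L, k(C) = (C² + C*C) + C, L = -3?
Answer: 3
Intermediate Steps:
G(s, P) = -1 + s
q(K) = -4 + K
k(C) = C + 2*C² (k(C) = (C² + C²) + C = 2*C² + C = C + 2*C²)
E(n, F) = -1 + n (E(n, F) = (-4 + n) - 1*(-3) = (-4 + n) + 3 = -1 + n)
7*E(4, k(G(-3, 6))) - z(16) = 7*(-1 + 4) - 1*18 = 7*3 - 18 = 21 - 18 = 3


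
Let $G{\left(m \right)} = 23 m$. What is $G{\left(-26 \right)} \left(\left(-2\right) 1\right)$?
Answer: $1196$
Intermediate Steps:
$G{\left(-26 \right)} \left(\left(-2\right) 1\right) = 23 \left(-26\right) \left(\left(-2\right) 1\right) = \left(-598\right) \left(-2\right) = 1196$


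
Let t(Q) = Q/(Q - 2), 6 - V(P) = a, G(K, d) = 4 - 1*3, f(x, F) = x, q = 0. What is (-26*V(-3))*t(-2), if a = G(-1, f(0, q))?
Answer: -65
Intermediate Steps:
G(K, d) = 1 (G(K, d) = 4 - 3 = 1)
a = 1
V(P) = 5 (V(P) = 6 - 1*1 = 6 - 1 = 5)
t(Q) = Q/(-2 + Q)
(-26*V(-3))*t(-2) = (-26*5)*(-2/(-2 - 2)) = -(-260)/(-4) = -(-260)*(-1)/4 = -130*½ = -65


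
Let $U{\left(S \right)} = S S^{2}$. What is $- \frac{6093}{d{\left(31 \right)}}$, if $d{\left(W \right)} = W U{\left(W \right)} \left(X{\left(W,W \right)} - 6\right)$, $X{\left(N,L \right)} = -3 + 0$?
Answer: $\frac{677}{923521} \approx 0.00073306$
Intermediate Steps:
$X{\left(N,L \right)} = -3$
$U{\left(S \right)} = S^{3}$
$d{\left(W \right)} = - 9 W^{4}$ ($d{\left(W \right)} = W W^{3} \left(-3 - 6\right) = W^{4} \left(-3 - 6\right) = W^{4} \left(-9\right) = - 9 W^{4}$)
$- \frac{6093}{d{\left(31 \right)}} = - \frac{6093}{\left(-9\right) 31^{4}} = - \frac{6093}{\left(-9\right) 923521} = - \frac{6093}{-8311689} = \left(-6093\right) \left(- \frac{1}{8311689}\right) = \frac{677}{923521}$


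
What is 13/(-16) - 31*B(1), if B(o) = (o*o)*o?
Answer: -509/16 ≈ -31.813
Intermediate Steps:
B(o) = o³ (B(o) = o²*o = o³)
13/(-16) - 31*B(1) = 13/(-16) - 31*1³ = 13*(-1/16) - 31*1 = -13/16 - 31 = -509/16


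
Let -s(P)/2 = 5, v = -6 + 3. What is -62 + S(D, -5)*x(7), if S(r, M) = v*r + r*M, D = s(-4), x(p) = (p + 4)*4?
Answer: 3458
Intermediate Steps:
x(p) = 16 + 4*p (x(p) = (4 + p)*4 = 16 + 4*p)
v = -3
s(P) = -10 (s(P) = -2*5 = -10)
D = -10
S(r, M) = -3*r + M*r (S(r, M) = -3*r + r*M = -3*r + M*r)
-62 + S(D, -5)*x(7) = -62 + (-10*(-3 - 5))*(16 + 4*7) = -62 + (-10*(-8))*(16 + 28) = -62 + 80*44 = -62 + 3520 = 3458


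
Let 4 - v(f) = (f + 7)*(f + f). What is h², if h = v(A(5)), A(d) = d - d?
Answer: 16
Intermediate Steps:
A(d) = 0
v(f) = 4 - 2*f*(7 + f) (v(f) = 4 - (f + 7)*(f + f) = 4 - (7 + f)*2*f = 4 - 2*f*(7 + f))
h = 4 (h = 4 - 14*0 - 2*0² = 4 + 0 - 2*0 = 4 + 0 + 0 = 4)
h² = 4² = 16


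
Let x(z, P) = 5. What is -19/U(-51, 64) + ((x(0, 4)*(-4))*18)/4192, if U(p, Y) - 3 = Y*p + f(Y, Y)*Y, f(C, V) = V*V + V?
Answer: -623369/7252684 ≈ -0.085950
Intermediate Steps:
f(C, V) = V + V**2 (f(C, V) = V**2 + V = V + V**2)
U(p, Y) = 3 + Y*p + Y**2*(1 + Y) (U(p, Y) = 3 + (Y*p + (Y*(1 + Y))*Y) = 3 + (Y*p + Y**2*(1 + Y)) = 3 + Y*p + Y**2*(1 + Y))
-19/U(-51, 64) + ((x(0, 4)*(-4))*18)/4192 = -19/(3 + 64*(-51) + 64**2*(1 + 64)) + ((5*(-4))*18)/4192 = -19/(3 - 3264 + 4096*65) - 20*18*(1/4192) = -19/(3 - 3264 + 266240) - 360*1/4192 = -19/262979 - 45/524 = -19*1/262979 - 45/524 = -1/13841 - 45/524 = -623369/7252684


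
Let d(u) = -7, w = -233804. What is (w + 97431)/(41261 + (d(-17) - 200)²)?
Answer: -136373/84110 ≈ -1.6214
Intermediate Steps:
(w + 97431)/(41261 + (d(-17) - 200)²) = (-233804 + 97431)/(41261 + (-7 - 200)²) = -136373/(41261 + (-207)²) = -136373/(41261 + 42849) = -136373/84110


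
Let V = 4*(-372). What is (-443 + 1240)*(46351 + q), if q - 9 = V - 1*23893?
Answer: 16720263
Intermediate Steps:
V = -1488
q = -25372 (q = 9 + (-1488 - 1*23893) = 9 + (-1488 - 23893) = 9 - 25381 = -25372)
(-443 + 1240)*(46351 + q) = (-443 + 1240)*(46351 - 25372) = 797*20979 = 16720263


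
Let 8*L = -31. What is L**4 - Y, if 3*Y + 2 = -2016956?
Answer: 8264230531/12288 ≈ 6.7255e+5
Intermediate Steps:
L = -31/8 (L = (1/8)*(-31) = -31/8 ≈ -3.8750)
Y = -2016958/3 (Y = -2/3 + (1/3)*(-2016956) = -2/3 - 2016956/3 = -2016958/3 ≈ -6.7232e+5)
L**4 - Y = (-31/8)**4 - 1*(-2016958/3) = 923521/4096 + 2016958/3 = 8264230531/12288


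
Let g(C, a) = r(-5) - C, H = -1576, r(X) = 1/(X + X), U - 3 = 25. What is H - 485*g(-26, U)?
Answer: -28275/2 ≈ -14138.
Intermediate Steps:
U = 28 (U = 3 + 25 = 28)
r(X) = 1/(2*X)
g(C, a) = -1/10 - C (g(C, a) = (1/2)/(-5) - C = (1/2)*(-1/5) - C = -1/10 - C)
H - 485*g(-26, U) = -1576 - 485*(-1/10 - 1*(-26)) = -1576 - 485*(-1/10 + 26) = -1576 - 485*259/10 = -1576 - 25123/2 = -28275/2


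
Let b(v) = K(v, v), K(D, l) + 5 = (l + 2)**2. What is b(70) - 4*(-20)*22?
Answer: 6939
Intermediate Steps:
K(D, l) = -5 + (2 + l)**2 (K(D, l) = -5 + (l + 2)**2 = -5 + (2 + l)**2)
b(v) = -5 + (2 + v)**2
b(70) - 4*(-20)*22 = (-5 + (2 + 70)**2) - 4*(-20)*22 = (-5 + 72**2) - (-80)*22 = (-5 + 5184) - 1*(-1760) = 5179 + 1760 = 6939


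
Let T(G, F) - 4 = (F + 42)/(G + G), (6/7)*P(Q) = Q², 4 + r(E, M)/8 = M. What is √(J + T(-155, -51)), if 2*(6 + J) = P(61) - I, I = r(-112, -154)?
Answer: √2422249635/930 ≈ 52.921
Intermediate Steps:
r(E, M) = -32 + 8*M
P(Q) = 7*Q²/6
I = -1264 (I = -32 + 8*(-154) = -32 - 1232 = -1264)
J = 33559/12 (J = -6 + ((7/6)*61² - 1*(-1264))/2 = -6 + ((7/6)*3721 + 1264)/2 = -6 + (26047/6 + 1264)/2 = -6 + (½)*(33631/6) = -6 + 33631/12 = 33559/12 ≈ 2796.6)
T(G, F) = 4 + (42 + F)/(2*G) (T(G, F) = 4 + (F + 42)/(G + G) = 4 + (42 + F)/((2*G)) = 4 + (42 + F)*(1/(2*G)) = 4 + (42 + F)/(2*G))
√(J + T(-155, -51)) = √(33559/12 + (½)*(42 - 51 + 8*(-155))/(-155)) = √(33559/12 + (½)*(-1/155)*(42 - 51 - 1240)) = √(33559/12 + (½)*(-1/155)*(-1249)) = √(33559/12 + 1249/310) = √(5209139/1860) = √2422249635/930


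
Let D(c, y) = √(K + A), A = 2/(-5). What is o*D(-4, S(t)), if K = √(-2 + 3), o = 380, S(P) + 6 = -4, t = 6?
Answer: 76*√15 ≈ 294.35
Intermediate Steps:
S(P) = -10 (S(P) = -6 - 4 = -10)
A = -⅖ (A = 2*(-⅕) = -⅖ ≈ -0.40000)
K = 1 (K = √1 = 1)
D(c, y) = √15/5 (D(c, y) = √(1 - ⅖) = √(⅗) = √15/5)
o*D(-4, S(t)) = 380*(√15/5) = 76*√15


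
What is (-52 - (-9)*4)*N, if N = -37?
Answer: 592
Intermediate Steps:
(-52 - (-9)*4)*N = (-52 - (-9)*4)*(-37) = (-52 - 1*(-36))*(-37) = (-52 + 36)*(-37) = -16*(-37) = 592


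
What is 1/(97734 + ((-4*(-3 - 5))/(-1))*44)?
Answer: 1/96326 ≈ 1.0381e-5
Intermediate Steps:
1/(97734 + ((-4*(-3 - 5))/(-1))*44) = 1/(97734 - (-4)*(-8)*44) = 1/(97734 - 1*32*44) = 1/(97734 - 32*44) = 1/(97734 - 1408) = 1/96326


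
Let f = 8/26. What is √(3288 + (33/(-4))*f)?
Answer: √555243/13 ≈ 57.319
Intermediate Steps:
f = 4/13 (f = 8*(1/26) = 4/13 ≈ 0.30769)
√(3288 + (33/(-4))*f) = √(3288 + (33/(-4))*(4/13)) = √(3288 - ¼*33*(4/13)) = √(3288 - 33/4*4/13) = √(3288 - 33/13) = √(42711/13) = √555243/13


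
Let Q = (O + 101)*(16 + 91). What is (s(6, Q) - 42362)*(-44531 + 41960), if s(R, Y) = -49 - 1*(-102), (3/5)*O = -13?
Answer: 108776439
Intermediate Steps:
O = -65/3 (O = (5/3)*(-13) = -65/3 ≈ -21.667)
Q = 25466/3 (Q = (-65/3 + 101)*(16 + 91) = (238/3)*107 = 25466/3 ≈ 8488.7)
s(R, Y) = 53 (s(R, Y) = -49 + 102 = 53)
(s(6, Q) - 42362)*(-44531 + 41960) = (53 - 42362)*(-44531 + 41960) = -42309*(-2571) = 108776439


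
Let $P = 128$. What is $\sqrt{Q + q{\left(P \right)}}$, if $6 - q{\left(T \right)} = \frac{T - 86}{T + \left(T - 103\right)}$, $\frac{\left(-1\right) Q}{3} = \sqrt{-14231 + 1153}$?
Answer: $\frac{\sqrt{14892 - 7803 i \sqrt{13078}}}{51} \approx 13.207 - 12.988 i$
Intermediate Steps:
$Q = - 3 i \sqrt{13078}$ ($Q = - 3 \sqrt{-14231 + 1153} = - 3 \sqrt{-13078} = - 3 i \sqrt{13078} \approx - 343.08 i$)
$q{\left(T \right)} = 6 - \frac{-86 + T}{-103 + 2 T}$ ($q{\left(T \right)} = 6 - \frac{T - 86}{T + \left(T - 103\right)} = 6 - \frac{-86 + T}{T + \left(-103 + T\right)} = 6 - \frac{-86 + T}{-103 + 2 T}$)
$\sqrt{Q + q{\left(P \right)}} = \sqrt{- 3 i \sqrt{13078} + \frac{-532 + 11 \cdot 128}{-103 + 2 \cdot 128}} = \sqrt{- 3 i \sqrt{13078} + \frac{-532 + 1408}{-103 + 256}} = \sqrt{- 3 i \sqrt{13078} + \frac{1}{153} \cdot 876} = \sqrt{- 3 i \sqrt{13078} + \frac{292}{51}} = \sqrt{\frac{292}{51} - 3 i \sqrt{13078}}$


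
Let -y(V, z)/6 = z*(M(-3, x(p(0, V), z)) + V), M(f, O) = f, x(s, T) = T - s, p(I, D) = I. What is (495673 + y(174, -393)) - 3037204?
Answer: -2138313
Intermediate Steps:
y(V, z) = -6*z*(-3 + V)
(495673 + y(174, -393)) - 3037204 = (495673 + 6*(-393)*(3 - 1*174)) - 3037204 = (495673 + 6*(-393)*(3 - 174)) - 3037204 = (495673 + 6*(-393)*(-171)) - 3037204 = (495673 + 403218) - 3037204 = 898891 - 3037204 = -2138313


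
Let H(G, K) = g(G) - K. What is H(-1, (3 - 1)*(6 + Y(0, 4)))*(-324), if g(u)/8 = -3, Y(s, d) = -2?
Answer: 10368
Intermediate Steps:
g(u) = -24 (g(u) = 8*(-3) = -24)
H(G, K) = -24 - K
H(-1, (3 - 1)*(6 + Y(0, 4)))*(-324) = (-24 - (3 - 1)*(6 - 2))*(-324) = (-24 - 2*4)*(-324) = (-24 - 1*8)*(-324) = (-24 - 8)*(-324) = -32*(-324) = 10368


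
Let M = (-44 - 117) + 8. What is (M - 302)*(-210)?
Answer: 95550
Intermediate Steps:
M = -153 (M = -161 + 8 = -153)
(M - 302)*(-210) = (-153 - 302)*(-210) = -455*(-210) = 95550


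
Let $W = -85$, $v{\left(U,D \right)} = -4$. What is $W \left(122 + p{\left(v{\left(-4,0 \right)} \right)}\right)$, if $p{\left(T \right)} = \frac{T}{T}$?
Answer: $-10455$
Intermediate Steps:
$p{\left(T \right)} = 1$
$W \left(122 + p{\left(v{\left(-4,0 \right)} \right)}\right) = - 85 \left(122 + 1\right) = \left(-85\right) 123 = -10455$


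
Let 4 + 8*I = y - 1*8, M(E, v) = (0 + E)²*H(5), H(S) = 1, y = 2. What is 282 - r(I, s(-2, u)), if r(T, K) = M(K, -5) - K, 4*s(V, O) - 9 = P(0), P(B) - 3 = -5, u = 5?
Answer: 4491/16 ≈ 280.69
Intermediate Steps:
P(B) = -2 (P(B) = 3 - 5 = -2)
s(V, O) = 7/4 (s(V, O) = 9/4 + (¼)*(-2) = 9/4 - ½ = 7/4)
M(E, v) = E² (M(E, v) = (0 + E)²*1 = E²*1 = E²)
I = -5/4 (I = -½ + (2 - 1*8)/8 = -½ + (2 - 8)/8 = -½ + (⅛)*(-6) = -½ - ¾ = -5/4 ≈ -1.2500)
r(T, K) = K² - K
282 - r(I, s(-2, u)) = 282 - 7*(-1 + 7/4)/4 = 282 - 7*3/(4*4) = 282 - 1*21/16 = 282 - 21/16 = 4491/16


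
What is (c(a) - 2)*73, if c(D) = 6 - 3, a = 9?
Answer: 73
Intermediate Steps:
c(D) = 3
(c(a) - 2)*73 = (3 - 2)*73 = 1*73 = 73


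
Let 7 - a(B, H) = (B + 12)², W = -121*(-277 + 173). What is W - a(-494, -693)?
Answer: 244901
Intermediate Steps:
W = 12584 (W = -121*(-104) = 12584)
a(B, H) = 7 - (12 + B)² (a(B, H) = 7 - (B + 12)² = 7 - (12 + B)²)
W - a(-494, -693) = 12584 - (7 - (12 - 494)²) = 12584 - (7 - 1*(-482)²) = 12584 - (7 - 1*232324) = 12584 - (7 - 232324) = 12584 - 1*(-232317) = 12584 + 232317 = 244901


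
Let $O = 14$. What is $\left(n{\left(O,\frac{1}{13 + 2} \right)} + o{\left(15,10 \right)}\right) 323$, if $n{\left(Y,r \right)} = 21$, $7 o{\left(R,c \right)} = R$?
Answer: $\frac{52326}{7} \approx 7475.1$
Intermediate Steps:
$o{\left(R,c \right)} = \frac{R}{7}$
$\left(n{\left(O,\frac{1}{13 + 2} \right)} + o{\left(15,10 \right)}\right) 323 = \left(21 + \frac{1}{7} \cdot 15\right) 323 = \left(21 + \frac{15}{7}\right) 323 = \frac{162}{7} \cdot 323 = \frac{52326}{7}$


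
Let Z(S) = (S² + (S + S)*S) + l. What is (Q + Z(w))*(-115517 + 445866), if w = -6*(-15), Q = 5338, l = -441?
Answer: 9645199753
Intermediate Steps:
w = 90
Z(S) = -441 + 3*S² (Z(S) = (S² + (S + S)*S) - 441 = (S² + (2*S)*S) - 441 = (S² + 2*S²) - 441 = 3*S² - 441 = -441 + 3*S²)
(Q + Z(w))*(-115517 + 445866) = (5338 + (-441 + 3*90²))*(-115517 + 445866) = (5338 + (-441 + 3*8100))*330349 = (5338 + (-441 + 24300))*330349 = (5338 + 23859)*330349 = 29197*330349 = 9645199753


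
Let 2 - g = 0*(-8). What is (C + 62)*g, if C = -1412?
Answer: -2700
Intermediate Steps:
g = 2 (g = 2 - 0*(-8) = 2 - 1*0 = 2 + 0 = 2)
(C + 62)*g = (-1412 + 62)*2 = -1350*2 = -2700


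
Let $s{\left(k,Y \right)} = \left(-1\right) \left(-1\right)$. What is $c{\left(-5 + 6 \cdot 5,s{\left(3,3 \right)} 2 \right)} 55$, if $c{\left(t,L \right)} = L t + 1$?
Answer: $2805$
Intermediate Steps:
$s{\left(k,Y \right)} = 1$
$c{\left(t,L \right)} = 1 + L t$
$c{\left(-5 + 6 \cdot 5,s{\left(3,3 \right)} 2 \right)} 55 = \left(1 + 1 \cdot 2 \left(-5 + 6 \cdot 5\right)\right) 55 = \left(1 + 2 \left(-5 + 30\right)\right) 55 = \left(1 + 2 \cdot 25\right) 55 = \left(1 + 50\right) 55 = 51 \cdot 55 = 2805$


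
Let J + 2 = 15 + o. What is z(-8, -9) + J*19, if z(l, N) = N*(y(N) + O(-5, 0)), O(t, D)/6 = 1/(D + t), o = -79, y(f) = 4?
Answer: -6396/5 ≈ -1279.2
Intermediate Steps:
O(t, D) = 6/(D + t)
z(l, N) = 14*N/5 (z(l, N) = N*(4 + 6/(0 - 5)) = N*(4 + 6/(-5)) = N*(4 + 6*(-⅕)) = N*(4 - 6/5) = N*(14/5) = 14*N/5)
J = -66 (J = -2 + (15 - 79) = -2 - 64 = -66)
z(-8, -9) + J*19 = (14/5)*(-9) - 66*19 = -126/5 - 1254 = -6396/5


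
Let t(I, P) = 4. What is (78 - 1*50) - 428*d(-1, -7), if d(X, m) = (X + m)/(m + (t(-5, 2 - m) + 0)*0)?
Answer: -3228/7 ≈ -461.14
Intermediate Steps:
d(X, m) = (X + m)/m (d(X, m) = (X + m)/(m + (4 + 0)*0) = (X + m)/(m + 4*0) = (X + m)/(m + 0) = (X + m)/m)
(78 - 1*50) - 428*d(-1, -7) = (78 - 1*50) - 428*(-1 - 7)/(-7) = (78 - 50) - (-428)*(-8)/7 = 28 - 428*8/7 = 28 - 3424/7 = -3228/7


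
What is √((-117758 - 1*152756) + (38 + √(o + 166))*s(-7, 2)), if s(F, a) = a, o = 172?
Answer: √(-270438 + 26*√2) ≈ 520.0*I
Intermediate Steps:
√((-117758 - 1*152756) + (38 + √(o + 166))*s(-7, 2)) = √((-117758 - 1*152756) + (38 + √(172 + 166))*2) = √((-117758 - 152756) + (38 + √338)*2) = √(-270514 + (38 + 13*√2)*2) = √(-270514 + (76 + 26*√2)) = √(-270438 + 26*√2)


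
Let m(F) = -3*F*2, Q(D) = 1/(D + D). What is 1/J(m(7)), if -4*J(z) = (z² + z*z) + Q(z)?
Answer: -336/296351 ≈ -0.0011338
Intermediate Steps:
Q(D) = 1/(2*D)
m(F) = -6*F
J(z) = -z²/2 - 1/(8*z) (J(z) = -((z² + z*z) + 1/(2*z))/4 = -((z² + z²) + 1/(2*z))/4 = -(2*z² + 1/(2*z))/4 = -(1/(2*z) + 2*z²)/4 = -z²/2 - 1/(8*z))
1/J(m(7)) = 1/((-1 - 4*(-6*7)³)/(8*((-6*7)))) = 1/((⅛)*(-1 - 4*(-42)³)/(-42)) = 1/((⅛)*(-1/42)*(-1 - 4*(-74088))) = 1/((⅛)*(-1/42)*(-1 + 296352)) = 1/((⅛)*(-1/42)*296351) = 1/(-296351/336) = -336/296351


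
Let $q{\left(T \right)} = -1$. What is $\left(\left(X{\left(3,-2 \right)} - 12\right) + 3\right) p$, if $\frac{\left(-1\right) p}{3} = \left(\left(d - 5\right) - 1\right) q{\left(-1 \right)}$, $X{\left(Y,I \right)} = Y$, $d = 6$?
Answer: $0$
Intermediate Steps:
$p = 0$ ($p = - 3 \left(\left(6 - 5\right) - 1\right) \left(-1\right) = - 3 \left(1 - 1\right) \left(-1\right) = - 3 \cdot 0 \left(-1\right) = \left(-3\right) 0 = 0$)
$\left(\left(X{\left(3,-2 \right)} - 12\right) + 3\right) p = \left(\left(3 - 12\right) + 3\right) 0 = \left(-9 + 3\right) 0 = \left(-6\right) 0 = 0$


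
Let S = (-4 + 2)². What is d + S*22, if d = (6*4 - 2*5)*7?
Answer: 186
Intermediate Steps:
S = 4 (S = (-2)² = 4)
d = 98 (d = (24 - 10)*7 = 14*7 = 98)
d + S*22 = 98 + 4*22 = 98 + 88 = 186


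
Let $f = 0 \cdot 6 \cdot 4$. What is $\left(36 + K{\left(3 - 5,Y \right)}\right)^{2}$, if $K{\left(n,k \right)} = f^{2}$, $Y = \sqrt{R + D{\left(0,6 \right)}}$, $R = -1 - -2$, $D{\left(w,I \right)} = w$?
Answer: $1296$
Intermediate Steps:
$R = 1$ ($R = -1 + 2 = 1$)
$f = 0$ ($f = 0 \cdot 4 = 0$)
$Y = 1$ ($Y = \sqrt{1 + 0} = \sqrt{1} = 1$)
$K{\left(n,k \right)} = 0$ ($K{\left(n,k \right)} = 0^{2} = 0$)
$\left(36 + K{\left(3 - 5,Y \right)}\right)^{2} = \left(36 + 0\right)^{2} = 36^{2} = 1296$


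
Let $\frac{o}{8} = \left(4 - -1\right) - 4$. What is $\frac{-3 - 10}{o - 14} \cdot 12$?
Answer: $26$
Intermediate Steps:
$o = 8$ ($o = 8 \left(\left(4 - -1\right) - 4\right) = 8 \left(\left(4 + 1\right) - 4\right) = 8 \left(5 - 4\right) = 8 \cdot 1 = 8$)
$\frac{-3 - 10}{o - 14} \cdot 12 = \frac{-3 - 10}{8 - 14} \cdot 12 = - \frac{13}{-6} \cdot 12 = \left(-13\right) \left(- \frac{1}{6}\right) 12 = \frac{13}{6} \cdot 12 = 26$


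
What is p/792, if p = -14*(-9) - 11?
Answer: 115/792 ≈ 0.14520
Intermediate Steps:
p = 115 (p = 126 - 11 = 115)
p/792 = 115/792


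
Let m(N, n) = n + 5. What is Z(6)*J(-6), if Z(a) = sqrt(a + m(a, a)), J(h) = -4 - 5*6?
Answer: -34*sqrt(17) ≈ -140.19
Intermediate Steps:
J(h) = -34 (J(h) = -4 - 30 = -34)
m(N, n) = 5 + n
Z(a) = sqrt(5 + 2*a) (Z(a) = sqrt(a + (5 + a)) = sqrt(5 + 2*a))
Z(6)*J(-6) = sqrt(5 + 2*6)*(-34) = sqrt(5 + 12)*(-34) = sqrt(17)*(-34) = -34*sqrt(17)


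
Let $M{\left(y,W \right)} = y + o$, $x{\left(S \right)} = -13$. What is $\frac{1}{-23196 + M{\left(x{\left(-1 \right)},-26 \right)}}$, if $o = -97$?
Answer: $- \frac{1}{23306} \approx -4.2907 \cdot 10^{-5}$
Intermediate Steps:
$M{\left(y,W \right)} = -97 + y$ ($M{\left(y,W \right)} = y - 97 = -97 + y$)
$\frac{1}{-23196 + M{\left(x{\left(-1 \right)},-26 \right)}} = \frac{1}{-23196 - 110} = \frac{1}{-23306} = - \frac{1}{23306}$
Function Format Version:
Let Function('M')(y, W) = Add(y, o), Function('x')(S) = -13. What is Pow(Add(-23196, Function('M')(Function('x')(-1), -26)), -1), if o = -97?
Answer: Rational(-1, 23306) ≈ -4.2907e-5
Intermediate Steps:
Function('M')(y, W) = Add(-97, y) (Function('M')(y, W) = Add(y, -97) = Add(-97, y))
Pow(Add(-23196, Function('M')(Function('x')(-1), -26)), -1) = Pow(Add(-23196, Add(-97, -13)), -1) = Pow(Add(-23196, -110), -1) = Pow(-23306, -1) = Rational(-1, 23306)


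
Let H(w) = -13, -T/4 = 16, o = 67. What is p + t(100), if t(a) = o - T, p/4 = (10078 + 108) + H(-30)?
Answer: 40823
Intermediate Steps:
T = -64 (T = -4*16 = -64)
p = 40692 (p = 4*((10078 + 108) - 13) = 4*(10186 - 13) = 4*10173 = 40692)
t(a) = 131 (t(a) = 67 - 1*(-64) = 67 + 64 = 131)
p + t(100) = 40692 + 131 = 40823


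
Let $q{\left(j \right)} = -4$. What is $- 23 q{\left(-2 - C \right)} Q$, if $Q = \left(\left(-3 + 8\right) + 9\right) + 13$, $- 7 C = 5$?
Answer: $2484$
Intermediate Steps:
$C = - \frac{5}{7}$ ($C = \left(- \frac{1}{7}\right) 5 = - \frac{5}{7} \approx -0.71429$)
$Q = 27$ ($Q = \left(5 + 9\right) + 13 = 14 + 13 = 27$)
$- 23 q{\left(-2 - C \right)} Q = \left(-23\right) \left(-4\right) 27 = 92 \cdot 27 = 2484$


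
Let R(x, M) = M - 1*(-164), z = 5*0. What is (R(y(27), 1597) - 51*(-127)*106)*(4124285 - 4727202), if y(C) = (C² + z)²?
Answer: -415001638191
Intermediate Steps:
z = 0
y(C) = C⁴ (y(C) = (C² + 0)² = (C²)² = C⁴)
R(x, M) = 164 + M (R(x, M) = M + 164 = 164 + M)
(R(y(27), 1597) - 51*(-127)*106)*(4124285 - 4727202) = ((164 + 1597) - 51*(-127)*106)*(4124285 - 4727202) = (1761 + 6477*106)*(-602917) = (1761 + 686562)*(-602917) = 688323*(-602917) = -415001638191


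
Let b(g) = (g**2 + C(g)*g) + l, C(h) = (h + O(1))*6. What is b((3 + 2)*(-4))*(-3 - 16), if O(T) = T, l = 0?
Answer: -50920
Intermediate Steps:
C(h) = 6 + 6*h (C(h) = (h + 1)*6 = (1 + h)*6 = 6 + 6*h)
b(g) = g**2 + g*(6 + 6*g) (b(g) = (g**2 + (6 + 6*g)*g) + 0 = (g**2 + g*(6 + 6*g)) + 0 = g**2 + g*(6 + 6*g))
b((3 + 2)*(-4))*(-3 - 16) = (((3 + 2)*(-4))*(6 + 7*((3 + 2)*(-4))))*(-3 - 16) = ((5*(-4))*(6 + 7*(5*(-4))))*(-19) = -20*(6 + 7*(-20))*(-19) = -20*(6 - 140)*(-19) = -20*(-134)*(-19) = 2680*(-19) = -50920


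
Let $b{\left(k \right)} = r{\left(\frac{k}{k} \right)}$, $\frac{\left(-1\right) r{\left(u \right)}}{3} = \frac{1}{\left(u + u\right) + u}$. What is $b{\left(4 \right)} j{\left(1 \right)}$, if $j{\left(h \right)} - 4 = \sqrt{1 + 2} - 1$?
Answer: $-3 - \sqrt{3} \approx -4.732$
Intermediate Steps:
$r{\left(u \right)} = - \frac{1}{u}$ ($r{\left(u \right)} = - \frac{3}{\left(u + u\right) + u} = - \frac{3}{2 u + u} = - \frac{3}{3 u} = - 3 \frac{1}{3 u} = - \frac{1}{u}$)
$j{\left(h \right)} = 3 + \sqrt{3}$ ($j{\left(h \right)} = 4 - \left(1 - \sqrt{1 + 2}\right) = 4 - \left(1 - \sqrt{3}\right) = 3 + \sqrt{3}$)
$b{\left(k \right)} = -1$ ($b{\left(k \right)} = - \frac{1}{k \frac{1}{k}} = - 1^{-1} = \left(-1\right) 1 = -1$)
$b{\left(4 \right)} j{\left(1 \right)} = - (3 + \sqrt{3}) = -3 - \sqrt{3}$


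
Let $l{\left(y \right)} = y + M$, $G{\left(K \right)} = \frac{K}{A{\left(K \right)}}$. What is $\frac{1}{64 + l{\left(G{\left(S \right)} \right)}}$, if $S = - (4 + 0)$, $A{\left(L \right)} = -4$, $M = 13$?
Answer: $\frac{1}{78} \approx 0.012821$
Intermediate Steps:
$S = -4$ ($S = \left(-1\right) 4 = -4$)
$G{\left(K \right)} = - \frac{K}{4}$ ($G{\left(K \right)} = \frac{K}{-4} = K \left(- \frac{1}{4}\right) = - \frac{K}{4}$)
$l{\left(y \right)} = 13 + y$ ($l{\left(y \right)} = y + 13 = 13 + y$)
$\frac{1}{64 + l{\left(G{\left(S \right)} \right)}} = \frac{1}{64 + \left(13 - -1\right)} = \frac{1}{64 + \left(13 + 1\right)} = \frac{1}{64 + 14} = \frac{1}{78}$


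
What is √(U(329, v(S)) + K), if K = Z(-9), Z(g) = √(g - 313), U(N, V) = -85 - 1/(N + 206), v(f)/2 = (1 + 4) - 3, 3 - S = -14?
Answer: √(-24329660 + 286225*I*√322)/535 ≈ 0.96784 + 9.2703*I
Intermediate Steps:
S = 17 (S = 3 - 1*(-14) = 3 + 14 = 17)
v(f) = 4 (v(f) = 2*((1 + 4) - 3) = 2*(5 - 3) = 2*2 = 4)
U(N, V) = -85 - 1/(206 + N)
Z(g) = √(-313 + g)
K = I*√322 (K = √(-313 - 9) = √(-322) = I*√322 ≈ 17.944*I)
√(U(329, v(S)) + K) = √((-17511 - 85*329)/(206 + 329) + I*√322) = √((-17511 - 27965)/535 + I*√322) = √((1/535)*(-45476) + I*√322) = √(-45476/535 + I*√322)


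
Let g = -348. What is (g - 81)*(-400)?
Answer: 171600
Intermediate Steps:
(g - 81)*(-400) = (-348 - 81)*(-400) = -429*(-400) = 171600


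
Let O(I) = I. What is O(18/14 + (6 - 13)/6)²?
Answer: 25/1764 ≈ 0.014172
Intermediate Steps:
O(18/14 + (6 - 13)/6)² = (18/14 + (6 - 13)/6)² = (18*(1/14) - 7*⅙)² = (9/7 - 7/6)² = (5/42)² = 25/1764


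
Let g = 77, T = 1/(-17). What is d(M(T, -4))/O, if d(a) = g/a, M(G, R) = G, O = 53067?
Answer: -187/7581 ≈ -0.024667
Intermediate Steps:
T = -1/17 ≈ -0.058824
d(a) = 77/a
d(M(T, -4))/O = (77/(-1/17))/53067 = (77*(-17))*(1/53067) = -1309*1/53067 = -187/7581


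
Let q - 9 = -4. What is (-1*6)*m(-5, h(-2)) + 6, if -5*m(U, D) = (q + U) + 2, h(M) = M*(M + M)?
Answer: 42/5 ≈ 8.4000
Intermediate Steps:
q = 5 (q = 9 - 4 = 5)
h(M) = 2*M**2 (h(M) = M*(2*M) = 2*M**2)
m(U, D) = -7/5 - U/5 (m(U, D) = -((5 + U) + 2)/5 = -(7 + U)/5 = -7/5 - U/5)
(-1*6)*m(-5, h(-2)) + 6 = (-1*6)*(-7/5 - 1/5*(-5)) + 6 = -6*(-7/5 + 1) + 6 = -6*(-2/5) + 6 = 12/5 + 6 = 42/5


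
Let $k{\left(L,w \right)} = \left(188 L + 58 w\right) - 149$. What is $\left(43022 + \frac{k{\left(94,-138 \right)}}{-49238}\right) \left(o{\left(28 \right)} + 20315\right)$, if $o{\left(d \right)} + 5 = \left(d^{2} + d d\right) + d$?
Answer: $\frac{23201824424301}{24619} \approx 9.4244 \cdot 10^{8}$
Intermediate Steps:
$k{\left(L,w \right)} = -149 + 58 w + 188 L$ ($k{\left(L,w \right)} = \left(58 w + 188 L\right) - 149 = -149 + 58 w + 188 L$)
$o{\left(d \right)} = -5 + d + 2 d^{2}$ ($o{\left(d \right)} = -5 + \left(\left(d^{2} + d d\right) + d\right) = -5 + \left(\left(d^{2} + d^{2}\right) + d\right) = -5 + \left(2 d^{2} + d\right) = -5 + \left(d + 2 d^{2}\right) = -5 + d + 2 d^{2}$)
$\left(43022 + \frac{k{\left(94,-138 \right)}}{-49238}\right) \left(o{\left(28 \right)} + 20315\right) = \left(43022 + \frac{-149 + 58 \left(-138\right) + 188 \cdot 94}{-49238}\right) \left(\left(-5 + 28 + 2 \cdot 28^{2}\right) + 20315\right) = \left(43022 + \left(-149 - 8004 + 17672\right) \left(- \frac{1}{49238}\right)\right) \left(\left(-5 + 28 + 2 \cdot 784\right) + 20315\right) = \left(43022 + 9519 \left(- \frac{1}{49238}\right)\right) \left(\left(-5 + 28 + 1568\right) + 20315\right) = \left(43022 - \frac{9519}{49238}\right) \left(1591 + 20315\right) = \frac{2118307717}{49238} \cdot 21906 = \frac{23201824424301}{24619}$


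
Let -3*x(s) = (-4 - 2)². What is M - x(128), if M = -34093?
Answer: -34081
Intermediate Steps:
x(s) = -12 (x(s) = -(-4 - 2)²/3 = -⅓*(-6)² = -⅓*36 = -12)
M - x(128) = -34093 - 1*(-12) = -34093 + 12 = -34081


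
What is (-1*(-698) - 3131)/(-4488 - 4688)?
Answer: 2433/9176 ≈ 0.26515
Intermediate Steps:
(-1*(-698) - 3131)/(-4488 - 4688) = (698 - 3131)/(-9176) = -2433*(-1/9176) = 2433/9176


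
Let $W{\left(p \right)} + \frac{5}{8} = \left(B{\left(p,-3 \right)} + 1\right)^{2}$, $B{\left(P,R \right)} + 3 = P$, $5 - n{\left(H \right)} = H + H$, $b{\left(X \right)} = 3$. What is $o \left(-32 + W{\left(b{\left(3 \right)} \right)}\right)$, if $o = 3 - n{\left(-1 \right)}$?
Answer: $\frac{253}{2} \approx 126.5$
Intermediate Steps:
$n{\left(H \right)} = 5 - 2 H$ ($n{\left(H \right)} = 5 - \left(H + H\right) = 5 - 2 H$)
$B{\left(P,R \right)} = -3 + P$
$W{\left(p \right)} = - \frac{5}{8} + \left(-2 + p\right)^{2}$ ($W{\left(p \right)} = - \frac{5}{8} + \left(\left(-3 + p\right) + 1\right)^{2} = - \frac{5}{8} + \left(-2 + p\right)^{2}$)
$o = -4$ ($o = 3 - \left(5 - -2\right) = 3 - \left(5 + 2\right) = 3 - 7 = -4$)
$o \left(-32 + W{\left(b{\left(3 \right)} \right)}\right) = - 4 \left(-32 - \left(\frac{5}{8} - \left(-2 + 3\right)^{2}\right)\right) = - 4 \left(-32 - \left(\frac{5}{8} - 1^{2}\right)\right) = - 4 \left(-32 + \left(- \frac{5}{8} + 1\right)\right) = - 4 \left(-32 + \frac{3}{8}\right) = \left(-4\right) \left(- \frac{253}{8}\right) = \frac{253}{2}$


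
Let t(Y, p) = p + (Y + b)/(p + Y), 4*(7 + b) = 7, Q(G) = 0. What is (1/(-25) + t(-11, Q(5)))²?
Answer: 2499561/1210000 ≈ 2.0658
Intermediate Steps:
b = -21/4 (b = -7 + (¼)*7 = -7 + 7/4 = -21/4 ≈ -5.2500)
t(Y, p) = p + (-21/4 + Y)/(Y + p) (t(Y, p) = p + (Y - 21/4)/(p + Y) = p + (-21/4 + Y)/(Y + p))
(1/(-25) + t(-11, Q(5)))² = (1/(-25) + (-21/4 - 11 + 0² - 11*0)/(-11 + 0))² = (-1/25 + (-21/4 - 11 + 0 + 0)/(-11))² = (-1/25 - 1/11*(-65/4))² = (-1/25 + 65/44)² = (1581/1100)² = 2499561/1210000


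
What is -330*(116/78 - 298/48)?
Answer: 81015/52 ≈ 1558.0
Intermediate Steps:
-330*(116/78 - 298/48) = -330*(116*(1/78) - 298*1/48) = -330*(58/39 - 149/24) = -330*(-491/104) = 81015/52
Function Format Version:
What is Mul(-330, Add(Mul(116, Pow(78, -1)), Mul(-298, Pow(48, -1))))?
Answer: Rational(81015, 52) ≈ 1558.0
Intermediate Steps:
Mul(-330, Add(Mul(116, Pow(78, -1)), Mul(-298, Pow(48, -1)))) = Mul(-330, Add(Mul(116, Rational(1, 78)), Mul(-298, Rational(1, 48)))) = Mul(-330, Add(Rational(58, 39), Rational(-149, 24))) = Mul(-330, Rational(-491, 104)) = Rational(81015, 52)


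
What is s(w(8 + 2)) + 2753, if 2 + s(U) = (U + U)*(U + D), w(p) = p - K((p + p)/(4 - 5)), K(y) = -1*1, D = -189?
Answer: -1165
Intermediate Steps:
K(y) = -1
w(p) = 1 + p (w(p) = p - 1*(-1) = p + 1 = 1 + p)
s(U) = -2 + 2*U*(-189 + U) (s(U) = -2 + (U + U)*(U - 189) = -2 + (2*U)*(-189 + U) = -2 + 2*U*(-189 + U))
s(w(8 + 2)) + 2753 = (-2 - 378*(1 + (8 + 2)) + 2*(1 + (8 + 2))²) + 2753 = (-2 - 378*(1 + 10) + 2*(1 + 10)²) + 2753 = (-2 - 378*11 + 2*11²) + 2753 = (-2 - 4158 + 2*121) + 2753 = (-2 - 4158 + 242) + 2753 = -3918 + 2753 = -1165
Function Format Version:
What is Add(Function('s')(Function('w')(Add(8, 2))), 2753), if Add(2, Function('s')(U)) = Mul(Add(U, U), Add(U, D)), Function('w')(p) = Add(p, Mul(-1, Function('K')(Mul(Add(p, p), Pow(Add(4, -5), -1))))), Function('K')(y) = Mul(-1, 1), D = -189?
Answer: -1165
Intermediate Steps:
Function('K')(y) = -1
Function('w')(p) = Add(1, p) (Function('w')(p) = Add(p, Mul(-1, -1)) = Add(p, 1) = Add(1, p))
Function('s')(U) = Add(-2, Mul(2, U, Add(-189, U))) (Function('s')(U) = Add(-2, Mul(Add(U, U), Add(U, -189))) = Add(-2, Mul(Mul(2, U), Add(-189, U))) = Add(-2, Mul(2, U, Add(-189, U))))
Add(Function('s')(Function('w')(Add(8, 2))), 2753) = Add(Add(-2, Mul(-378, Add(1, Add(8, 2))), Mul(2, Pow(Add(1, Add(8, 2)), 2))), 2753) = Add(Add(-2, Mul(-378, Add(1, 10)), Mul(2, Pow(Add(1, 10), 2))), 2753) = Add(Add(-2, Mul(-378, 11), Mul(2, Pow(11, 2))), 2753) = Add(Add(-2, -4158, Mul(2, 121)), 2753) = Add(Add(-2, -4158, 242), 2753) = Add(-3918, 2753) = -1165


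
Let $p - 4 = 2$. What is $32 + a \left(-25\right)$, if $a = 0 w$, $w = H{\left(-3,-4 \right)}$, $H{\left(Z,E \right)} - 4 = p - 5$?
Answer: $32$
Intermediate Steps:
$p = 6$ ($p = 4 + 2 = 6$)
$H{\left(Z,E \right)} = 5$ ($H{\left(Z,E \right)} = 4 + \left(6 - 5\right) = 4 + 1 = 5$)
$w = 5$
$a = 0$ ($a = 0 \cdot 5 = 0$)
$32 + a \left(-25\right) = 32 + 0 \left(-25\right) = 32 + 0 = 32$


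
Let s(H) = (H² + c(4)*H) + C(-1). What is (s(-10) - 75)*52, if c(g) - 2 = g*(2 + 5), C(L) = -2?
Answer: -14404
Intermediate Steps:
c(g) = 2 + 7*g (c(g) = 2 + g*(2 + 5) = 2 + g*7 = 2 + 7*g)
s(H) = -2 + H² + 30*H (s(H) = (H² + (2 + 7*4)*H) - 2 = (H² + (2 + 28)*H) - 2 = (H² + 30*H) - 2 = -2 + H² + 30*H)
(s(-10) - 75)*52 = ((-2 + (-10)² + 30*(-10)) - 75)*52 = ((-2 + 100 - 300) - 75)*52 = (-202 - 75)*52 = -277*52 = -14404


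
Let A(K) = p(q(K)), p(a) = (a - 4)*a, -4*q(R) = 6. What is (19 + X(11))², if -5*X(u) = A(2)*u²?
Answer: 13053769/400 ≈ 32634.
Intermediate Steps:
q(R) = -3/2 (q(R) = -¼*6 = -3/2)
p(a) = a*(-4 + a) (p(a) = (-4 + a)*a = a*(-4 + a))
A(K) = 33/4 (A(K) = -3*(-4 - 3/2)/2 = -3/2*(-11/2) = 33/4)
X(u) = -33*u²/20
(19 + X(11))² = (19 - 33/20*11²)² = (19 - 33/20*121)² = (19 - 3993/20)² = (-3613/20)² = 13053769/400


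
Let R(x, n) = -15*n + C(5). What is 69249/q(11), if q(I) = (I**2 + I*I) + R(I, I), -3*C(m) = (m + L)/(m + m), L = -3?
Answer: 1038735/1154 ≈ 900.12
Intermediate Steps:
C(m) = -(-3 + m)/(6*m) (C(m) = -(m - 3)/(3*(m + m)) = -(-3 + m)/(3*(2*m)) = -(-3 + m)*1/(2*m)/3 = -(-3 + m)/(6*m))
R(x, n) = -1/15 - 15*n (R(x, n) = -15*n + (1/6)*(3 - 1*5)/5 = -15*n + (1/6)*(1/5)*(3 - 5) = -15*n + (1/6)*(1/5)*(-2) = -15*n - 1/15 = -1/15 - 15*n)
q(I) = -1/15 - 15*I + 2*I**2 (q(I) = (I**2 + I*I) + (-1/15 - 15*I) = (I**2 + I**2) + (-1/15 - 15*I) = 2*I**2 + (-1/15 - 15*I) = -1/15 - 15*I + 2*I**2)
69249/q(11) = 69249/(-1/15 - 15*11 + 2*11**2) = 69249/(-1/15 - 165 + 2*121) = 69249/(-1/15 - 165 + 242) = 69249/(1154/15) = 69249*(15/1154) = 1038735/1154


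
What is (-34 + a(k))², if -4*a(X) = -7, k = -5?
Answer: 16641/16 ≈ 1040.1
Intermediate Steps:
a(X) = 7/4 (a(X) = -¼*(-7) = 7/4)
(-34 + a(k))² = (-34 + 7/4)² = (-129/4)² = 16641/16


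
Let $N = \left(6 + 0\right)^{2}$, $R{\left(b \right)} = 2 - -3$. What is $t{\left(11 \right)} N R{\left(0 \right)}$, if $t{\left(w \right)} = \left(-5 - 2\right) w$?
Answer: $-13860$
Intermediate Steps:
$R{\left(b \right)} = 5$ ($R{\left(b \right)} = 2 + 3 = 5$)
$t{\left(w \right)} = - 7 w$
$N = 36$ ($N = 6^{2} = 36$)
$t{\left(11 \right)} N R{\left(0 \right)} = \left(-7\right) 11 \cdot 36 \cdot 5 = \left(-77\right) 36 \cdot 5 = \left(-2772\right) 5 = -13860$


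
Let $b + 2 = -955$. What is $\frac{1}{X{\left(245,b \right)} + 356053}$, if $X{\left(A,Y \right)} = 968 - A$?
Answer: $\frac{1}{356776} \approx 2.8029 \cdot 10^{-6}$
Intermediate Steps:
$b = -957$ ($b = -2 - 955 = -957$)
$\frac{1}{X{\left(245,b \right)} + 356053} = \frac{1}{\left(968 - 245\right) + 356053} = \frac{1}{723 + 356053} = \frac{1}{356776}$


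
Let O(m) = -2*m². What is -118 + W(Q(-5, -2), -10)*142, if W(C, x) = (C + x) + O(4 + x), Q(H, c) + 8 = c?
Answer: -13182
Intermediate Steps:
Q(H, c) = -8 + c
W(C, x) = C + x - 2*(4 + x)² (W(C, x) = (C + x) - 2*(4 + x)² = C + x - 2*(4 + x)²)
-118 + W(Q(-5, -2), -10)*142 = -118 + ((-8 - 2) - 10 - 2*(4 - 10)²)*142 = -118 + (-10 - 10 - 2*(-6)²)*142 = -118 + (-10 - 10 - 2*36)*142 = -118 + (-10 - 10 - 72)*142 = -118 - 92*142 = -118 - 13064 = -13182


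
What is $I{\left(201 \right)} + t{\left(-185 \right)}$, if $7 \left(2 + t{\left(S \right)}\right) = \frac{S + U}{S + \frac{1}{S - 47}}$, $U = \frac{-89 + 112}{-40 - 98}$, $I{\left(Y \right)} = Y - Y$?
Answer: $- \frac{1673806}{901341} \approx -1.857$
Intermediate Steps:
$I{\left(Y \right)} = 0$
$U = - \frac{1}{6}$ ($U = \frac{23}{-138} = 23 \left(- \frac{1}{138}\right) = - \frac{1}{6} \approx -0.16667$)
$t{\left(S \right)} = -2 + \frac{- \frac{1}{6} + S}{7 \left(S + \frac{1}{-47 + S}\right)}$ ($t{\left(S \right)} = -2 + \frac{\left(S - \frac{1}{6}\right) \frac{1}{S + \frac{1}{S - 47}}}{7} = -2 + \frac{\left(- \frac{1}{6} + S\right) \frac{1}{S + \frac{1}{-47 + S}}}{7} = -2 + \frac{\frac{1}{S + \frac{1}{-47 + S}} \left(- \frac{1}{6} + S\right)}{7} = -2 + \frac{- \frac{1}{6} + S}{7 \left(S + \frac{1}{-47 + S}\right)}$)
$I{\left(201 \right)} + t{\left(-185 \right)} = 0 + \frac{-37 - 78 \left(-185\right)^{2} + 3665 \left(-185\right)}{42 \left(1 + \left(-185\right)^{2} - -8695\right)} = 0 + \frac{-37 - 2669550 - 678025}{42 \left(1 + 34225 + 8695\right)} = 0 + \frac{-37 - 2669550 - 678025}{42 \cdot 42921} = 0 + \frac{1}{42} \cdot \frac{1}{42921} \left(-3347612\right) = 0 - \frac{1673806}{901341} = - \frac{1673806}{901341}$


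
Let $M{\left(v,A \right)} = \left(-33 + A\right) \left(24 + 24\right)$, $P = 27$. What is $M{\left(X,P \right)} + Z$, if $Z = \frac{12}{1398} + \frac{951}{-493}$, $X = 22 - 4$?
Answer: $- \frac{33302869}{114869} \approx -289.92$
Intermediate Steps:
$X = 18$ ($X = 22 - 4 = 18$)
$M{\left(v,A \right)} = -1584 + 48 A$ ($M{\left(v,A \right)} = \left(-33 + A\right) 48 = -1584 + 48 A$)
$Z = - \frac{220597}{114869}$ ($Z = 12 \cdot \frac{1}{1398} + 951 \left(- \frac{1}{493}\right) = \frac{2}{233} - \frac{951}{493} = - \frac{220597}{114869} \approx -1.9204$)
$M{\left(X,P \right)} + Z = \left(-1584 + 48 \cdot 27\right) - \frac{220597}{114869} = \left(-1584 + 1296\right) - \frac{220597}{114869} = -288 - \frac{220597}{114869} = - \frac{33302869}{114869}$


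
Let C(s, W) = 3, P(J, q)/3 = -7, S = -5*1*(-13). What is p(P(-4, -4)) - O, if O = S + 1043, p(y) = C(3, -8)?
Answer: -1105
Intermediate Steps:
S = 65 (S = -5*(-13) = 65)
P(J, q) = -21 (P(J, q) = 3*(-7) = -21)
p(y) = 3
O = 1108 (O = 65 + 1043 = 1108)
p(P(-4, -4)) - O = 3 - 1*1108 = 3 - 1108 = -1105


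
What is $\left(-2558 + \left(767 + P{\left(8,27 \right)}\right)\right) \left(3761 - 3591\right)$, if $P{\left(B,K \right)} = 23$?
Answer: $-300560$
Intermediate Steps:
$\left(-2558 + \left(767 + P{\left(8,27 \right)}\right)\right) \left(3761 - 3591\right) = \left(-2558 + \left(767 + 23\right)\right) \left(3761 - 3591\right) = \left(-2558 + 790\right) 170 = \left(-1768\right) 170 = -300560$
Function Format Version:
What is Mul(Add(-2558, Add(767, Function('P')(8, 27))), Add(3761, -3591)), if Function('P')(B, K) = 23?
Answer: -300560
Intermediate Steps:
Mul(Add(-2558, Add(767, Function('P')(8, 27))), Add(3761, -3591)) = Mul(Add(-2558, Add(767, 23)), Add(3761, -3591)) = Mul(Add(-2558, 790), 170) = Mul(-1768, 170) = -300560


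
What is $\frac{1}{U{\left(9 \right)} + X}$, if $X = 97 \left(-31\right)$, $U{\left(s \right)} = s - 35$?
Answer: $- \frac{1}{3033} \approx -0.00032971$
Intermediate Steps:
$U{\left(s \right)} = -35 + s$
$X = -3007$
$\frac{1}{U{\left(9 \right)} + X} = \frac{1}{\left(-35 + 9\right) - 3007} = \frac{1}{-26 - 3007} = \frac{1}{-3033} = - \frac{1}{3033}$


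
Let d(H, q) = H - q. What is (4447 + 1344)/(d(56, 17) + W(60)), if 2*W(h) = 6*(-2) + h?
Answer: 5791/63 ≈ 91.921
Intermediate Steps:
W(h) = -6 + h/2 (W(h) = (6*(-2) + h)/2 = (-12 + h)/2 = -6 + h/2)
(4447 + 1344)/(d(56, 17) + W(60)) = (4447 + 1344)/((56 - 1*17) + (-6 + (1/2)*60)) = 5791/((56 - 17) + (-6 + 30)) = 5791/(39 + 24) = 5791/63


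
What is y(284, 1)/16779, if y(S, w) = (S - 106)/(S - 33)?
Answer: 178/4211529 ≈ 4.2265e-5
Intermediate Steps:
y(S, w) = (-106 + S)/(-33 + S)
y(284, 1)/16779 = ((-106 + 284)/(-33 + 284))/16779 = (178/251)*(1/16779) = 178/4211529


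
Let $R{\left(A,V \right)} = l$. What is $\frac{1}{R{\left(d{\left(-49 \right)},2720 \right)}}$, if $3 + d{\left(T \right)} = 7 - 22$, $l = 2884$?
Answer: $\frac{1}{2884} \approx 0.00034674$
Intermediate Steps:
$d{\left(T \right)} = -18$ ($d{\left(T \right)} = -3 + \left(7 - 22\right) = -3 - 15 = -18$)
$R{\left(A,V \right)} = 2884$
$\frac{1}{R{\left(d{\left(-49 \right)},2720 \right)}} = \frac{1}{2884}$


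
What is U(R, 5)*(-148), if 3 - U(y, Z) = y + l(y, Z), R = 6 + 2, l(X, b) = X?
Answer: 1924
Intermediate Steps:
R = 8
U(y, Z) = 3 - 2*y (U(y, Z) = 3 - (y + y) = 3 - 2*y)
U(R, 5)*(-148) = (3 - 2*8)*(-148) = (3 - 16)*(-148) = -13*(-148) = 1924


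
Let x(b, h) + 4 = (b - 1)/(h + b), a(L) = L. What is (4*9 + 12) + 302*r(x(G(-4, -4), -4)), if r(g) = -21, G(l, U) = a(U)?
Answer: -6294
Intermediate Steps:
G(l, U) = U
x(b, h) = -4 + (-1 + b)/(b + h) (x(b, h) = -4 + (b - 1)/(h + b) = -4 + (-1 + b)/(b + h))
(4*9 + 12) + 302*r(x(G(-4, -4), -4)) = (4*9 + 12) + 302*(-21) = (36 + 12) - 6342 = 48 - 6342 = -6294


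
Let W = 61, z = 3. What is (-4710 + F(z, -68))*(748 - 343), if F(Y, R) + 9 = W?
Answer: -1886490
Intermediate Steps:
F(Y, R) = 52 (F(Y, R) = -9 + 61 = 52)
(-4710 + F(z, -68))*(748 - 343) = (-4710 + 52)*(748 - 343) = -4658*405 = -1886490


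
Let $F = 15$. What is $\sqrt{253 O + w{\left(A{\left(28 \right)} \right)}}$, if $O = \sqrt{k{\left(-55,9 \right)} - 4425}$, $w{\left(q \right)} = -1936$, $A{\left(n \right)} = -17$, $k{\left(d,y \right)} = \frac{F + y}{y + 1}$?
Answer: $\frac{\sqrt{-48400 + 11385 i \sqrt{1365}}}{5} \approx 86.603 + 97.14 i$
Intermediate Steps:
$k{\left(d,y \right)} = \frac{15 + y}{1 + y}$ ($k{\left(d,y \right)} = \frac{15 + y}{y + 1} = \frac{15 + y}{1 + y}$)
$O = \frac{9 i \sqrt{1365}}{5}$ ($O = \sqrt{\frac{15 + 9}{1 + 9} - 4425} = \sqrt{\frac{1}{10} \cdot 24 - 4425} = \sqrt{\frac{12}{5} - 4425} = \sqrt{- \frac{22113}{5}} = \frac{9 i \sqrt{1365}}{5} \approx 66.503 i$)
$\sqrt{253 O + w{\left(A{\left(28 \right)} \right)}} = \sqrt{253 \frac{9 i \sqrt{1365}}{5} - 1936} = \sqrt{\frac{2277 i \sqrt{1365}}{5} - 1936} = \sqrt{-1936 + \frac{2277 i \sqrt{1365}}{5}}$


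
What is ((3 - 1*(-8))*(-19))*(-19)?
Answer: 3971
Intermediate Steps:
((3 - 1*(-8))*(-19))*(-19) = ((3 + 8)*(-19))*(-19) = (11*(-19))*(-19) = -209*(-19) = 3971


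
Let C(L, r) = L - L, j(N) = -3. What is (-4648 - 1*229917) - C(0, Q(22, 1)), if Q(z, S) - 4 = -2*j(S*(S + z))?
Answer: -234565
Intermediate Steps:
Q(z, S) = 10 (Q(z, S) = 4 - 2*(-3) = 4 + 6 = 10)
C(L, r) = 0
(-4648 - 1*229917) - C(0, Q(22, 1)) = (-4648 - 1*229917) - 1*0 = (-4648 - 229917) + 0 = -234565 + 0 = -234565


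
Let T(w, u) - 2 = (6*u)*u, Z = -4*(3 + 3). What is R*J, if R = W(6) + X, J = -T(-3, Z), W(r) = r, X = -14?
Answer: 27664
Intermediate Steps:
Z = -24 (Z = -4*6 = -24)
T(w, u) = 2 + 6*u² (T(w, u) = 2 + (6*u)*u = 2 + 6*u²)
J = -3458 (J = -(2 + 6*(-24)²) = -(2 + 6*576) = -(2 + 3456) = -1*3458 = -3458)
R = -8 (R = 6 - 14 = -8)
R*J = -8*(-3458) = 27664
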